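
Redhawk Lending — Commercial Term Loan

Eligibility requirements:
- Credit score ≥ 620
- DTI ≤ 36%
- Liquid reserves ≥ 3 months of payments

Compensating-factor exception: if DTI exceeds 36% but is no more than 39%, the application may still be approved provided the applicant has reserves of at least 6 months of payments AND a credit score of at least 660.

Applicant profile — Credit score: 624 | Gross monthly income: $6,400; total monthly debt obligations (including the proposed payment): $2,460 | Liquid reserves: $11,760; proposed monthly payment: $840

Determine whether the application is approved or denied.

Credit score 624 ≥ 620 (meets base)
DTI = 2,460/6,400 = 38.4% > 36% — standard DTI limit exceeded.
Reserves: 11,760 ÷ 840 = 14.0 months (meets 3-month minimum)
38.4% falls in the override range (36%–39%), so the compensating-factor test applies.
Override check — reserves: 14.0 mo (ok); score: 624 (below 660).
Compensating-factor requirement not fully met.

Denied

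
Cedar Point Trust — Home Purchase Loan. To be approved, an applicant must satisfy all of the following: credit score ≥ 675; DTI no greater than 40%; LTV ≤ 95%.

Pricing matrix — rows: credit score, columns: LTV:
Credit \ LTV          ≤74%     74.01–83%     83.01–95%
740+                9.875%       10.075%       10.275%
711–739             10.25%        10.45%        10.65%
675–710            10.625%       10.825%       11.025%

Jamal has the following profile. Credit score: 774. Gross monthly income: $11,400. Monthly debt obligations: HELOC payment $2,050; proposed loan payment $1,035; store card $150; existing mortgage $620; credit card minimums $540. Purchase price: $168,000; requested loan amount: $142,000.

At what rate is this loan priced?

Credit score 774 ≥ 675; Total monthly debts = (2,050 + 1,035 + 150 + 620 + 540) = 4,395. Debt-to-income = 4,395/11,400 = 38.6% — meets 40% limit
LTV = 142,000/168,000 = 84.5% ≤ 95%
Row: 774 falls in 740+. Column: 84.5% falls in 83.01–95%. Rate = 10.275%.

10.275%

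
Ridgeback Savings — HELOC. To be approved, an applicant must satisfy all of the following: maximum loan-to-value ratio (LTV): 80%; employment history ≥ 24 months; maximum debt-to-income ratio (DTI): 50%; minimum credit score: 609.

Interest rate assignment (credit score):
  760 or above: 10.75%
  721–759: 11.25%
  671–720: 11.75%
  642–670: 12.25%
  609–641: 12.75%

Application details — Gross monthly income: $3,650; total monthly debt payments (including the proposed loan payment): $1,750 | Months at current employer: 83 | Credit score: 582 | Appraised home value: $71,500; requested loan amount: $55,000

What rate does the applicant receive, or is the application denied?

Denied

Credit score 582 < 609 (below minimum)
LTV = 55,000/71,500 = 76.9% ≤ 80%
DTI: 1,750 ÷ 3,650 = 47.9%, within the 50% cap
Employment 83 ≥ 24 months
Not all requirements met → denied.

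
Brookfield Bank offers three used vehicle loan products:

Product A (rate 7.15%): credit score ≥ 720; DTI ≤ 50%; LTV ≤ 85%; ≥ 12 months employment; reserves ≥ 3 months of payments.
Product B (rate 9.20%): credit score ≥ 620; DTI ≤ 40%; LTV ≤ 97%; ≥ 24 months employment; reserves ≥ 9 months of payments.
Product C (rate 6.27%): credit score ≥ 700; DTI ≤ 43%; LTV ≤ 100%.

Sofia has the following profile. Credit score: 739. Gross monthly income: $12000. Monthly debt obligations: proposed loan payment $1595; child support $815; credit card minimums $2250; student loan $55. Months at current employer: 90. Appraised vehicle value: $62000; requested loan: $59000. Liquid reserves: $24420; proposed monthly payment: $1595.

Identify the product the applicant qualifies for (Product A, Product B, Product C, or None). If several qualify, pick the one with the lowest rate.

Total debts = (1,595 + 815 + 2,250 + 55) = 4,715; DTI = 4,715/12,000 = 39.3%.
LTV = 59,000/62,000 = 95.2%.
Reserves = 24,420/1,595 = 15.3 months.
Product A: score 739 ≥ 720; DTI 39.3% ≤ 50%; LTV 95.2% > 85%; employment 90 ≥ 12 mo; reserves 15.3 ≥ 3 mo → does not qualify.
Product B: score 739 ≥ 620; DTI 39.3% ≤ 40%; LTV 95.2% ≤ 97%; employment 90 ≥ 24 mo; reserves 15.3 ≥ 9 mo → qualifies.
Product C: score 739 ≥ 700; DTI 39.3% ≤ 43%; LTV 95.2% ≤ 100% → qualifies.
Qualifying: Product B, Product C. Lowest rate is 6.27% → Product C.

Product C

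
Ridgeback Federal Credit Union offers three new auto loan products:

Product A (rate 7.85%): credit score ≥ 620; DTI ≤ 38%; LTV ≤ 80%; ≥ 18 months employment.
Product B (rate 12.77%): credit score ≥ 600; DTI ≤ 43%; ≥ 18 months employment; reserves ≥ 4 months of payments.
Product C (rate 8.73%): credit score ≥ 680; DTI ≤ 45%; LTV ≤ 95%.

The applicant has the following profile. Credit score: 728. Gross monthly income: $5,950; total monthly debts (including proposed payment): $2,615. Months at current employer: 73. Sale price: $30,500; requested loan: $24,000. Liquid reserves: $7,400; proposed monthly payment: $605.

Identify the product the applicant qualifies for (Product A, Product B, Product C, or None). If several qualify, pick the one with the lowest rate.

Product C

DTI = 2,615/5,950 = 43.9%.
LTV = 24,000/30,500 = 78.7%.
Reserves = 7,400/605 = 12.2 months.
Product A: score 728 ≥ 620; DTI 43.9% > 38%; LTV 78.7% ≤ 80%; employment 73 ≥ 18 mo → does not qualify.
Product B: score 728 ≥ 600; DTI 43.9% > 43%; employment 73 ≥ 18 mo; reserves 12.2 ≥ 4 mo → does not qualify.
Product C: score 728 ≥ 680; DTI 43.9% ≤ 45%; LTV 78.7% ≤ 95% → qualifies.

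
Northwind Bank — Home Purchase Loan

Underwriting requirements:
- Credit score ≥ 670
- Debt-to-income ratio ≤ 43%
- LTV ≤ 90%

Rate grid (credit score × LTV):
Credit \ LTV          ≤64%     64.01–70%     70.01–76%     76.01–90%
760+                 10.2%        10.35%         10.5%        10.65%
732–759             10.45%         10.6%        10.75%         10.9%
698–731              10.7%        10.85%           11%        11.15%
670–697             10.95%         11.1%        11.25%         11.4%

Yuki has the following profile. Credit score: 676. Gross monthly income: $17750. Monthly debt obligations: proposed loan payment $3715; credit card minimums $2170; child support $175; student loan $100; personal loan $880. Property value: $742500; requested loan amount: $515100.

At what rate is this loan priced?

Credit score 676 ≥ 670; Total monthly debts = (3,715 + 2,170 + 175 + 100 + 880) = 7,040. DTI: 7,040 ÷ 17,750 = 39.7%, within the 43% cap
LTV = 515,100/742,500 = 69.4% ≤ 90%
Credit 676 → row 670–697; LTV 69.4% → column 64.01–70%. Grid cell → 11.1%.

11.1%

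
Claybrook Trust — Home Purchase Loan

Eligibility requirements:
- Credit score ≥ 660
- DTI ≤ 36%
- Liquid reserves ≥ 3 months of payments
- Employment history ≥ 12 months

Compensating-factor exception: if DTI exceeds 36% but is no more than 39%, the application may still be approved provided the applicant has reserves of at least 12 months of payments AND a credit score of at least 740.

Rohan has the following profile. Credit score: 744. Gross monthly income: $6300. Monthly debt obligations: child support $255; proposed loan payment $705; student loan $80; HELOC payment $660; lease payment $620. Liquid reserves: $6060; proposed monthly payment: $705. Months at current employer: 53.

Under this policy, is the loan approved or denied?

Credit score 744 ≥ 660 (meets base)
Total debts = (255 + 705 + 80 + 660 + 620) = 2,320. DTI = 2,320/6,300 = 36.8% > 36% — standard DTI limit exceeded.
Reserves = 6,060/705 = 8.6 months ≥ 3
Employment 53 ≥ 12 months
36.8% falls in the override range (36%–39%), so the compensating-factor test applies.
Reserves 8.6 < 12 months; credit score 744 ≥ 740.
Compensating-factor requirement not fully met.

Denied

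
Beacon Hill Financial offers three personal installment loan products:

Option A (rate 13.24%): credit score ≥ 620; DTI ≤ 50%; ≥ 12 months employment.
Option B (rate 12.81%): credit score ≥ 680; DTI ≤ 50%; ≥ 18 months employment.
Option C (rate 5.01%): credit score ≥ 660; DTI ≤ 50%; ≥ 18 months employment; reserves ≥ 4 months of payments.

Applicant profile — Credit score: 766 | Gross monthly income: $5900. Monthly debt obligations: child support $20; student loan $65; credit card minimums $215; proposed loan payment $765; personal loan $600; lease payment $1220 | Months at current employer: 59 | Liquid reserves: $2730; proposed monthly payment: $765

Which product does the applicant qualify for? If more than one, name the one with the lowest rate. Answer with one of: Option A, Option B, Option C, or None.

Total debts = (20 + 65 + 215 + 765 + 600 + 1,220) = 2,885; DTI = 2,885/5,900 = 48.9%.
Reserves = 2,730/765 = 3.6 months.
Option A: score 766 ≥ 620; DTI 48.9% ≤ 50%; employment 59 ≥ 12 mo → qualifies.
Option B: score 766 ≥ 680; DTI 48.9% ≤ 50%; employment 59 ≥ 18 mo → qualifies.
Option C: score 766 ≥ 660; DTI 48.9% ≤ 50%; employment 59 ≥ 18 mo; reserves 3.6 < 4 mo → does not qualify.
Qualifying: Option A, Option B. Lowest rate is 12.81% → Option B.

Option B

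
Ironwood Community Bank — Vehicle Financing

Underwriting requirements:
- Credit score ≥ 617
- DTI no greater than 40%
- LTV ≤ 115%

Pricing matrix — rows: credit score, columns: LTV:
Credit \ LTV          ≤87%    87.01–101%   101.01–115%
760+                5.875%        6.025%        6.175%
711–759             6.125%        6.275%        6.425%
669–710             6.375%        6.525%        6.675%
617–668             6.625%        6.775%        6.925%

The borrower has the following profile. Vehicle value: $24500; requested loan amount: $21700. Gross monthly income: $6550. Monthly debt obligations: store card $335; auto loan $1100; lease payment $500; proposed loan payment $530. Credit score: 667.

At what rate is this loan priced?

6.775%

Credit score 667 ≥ 617; Total monthly debts = (335 + 1,100 + 500 + 530) = 2,465. Debt-to-income = 2,465/6,550 = 37.6% — meets 40% limit
LTV = 21,700/24,500 = 88.6% ≤ 115%
Score 667 is in the 617–668 band; LTV 88.6% is in the 87.01–101% band → 6.775%.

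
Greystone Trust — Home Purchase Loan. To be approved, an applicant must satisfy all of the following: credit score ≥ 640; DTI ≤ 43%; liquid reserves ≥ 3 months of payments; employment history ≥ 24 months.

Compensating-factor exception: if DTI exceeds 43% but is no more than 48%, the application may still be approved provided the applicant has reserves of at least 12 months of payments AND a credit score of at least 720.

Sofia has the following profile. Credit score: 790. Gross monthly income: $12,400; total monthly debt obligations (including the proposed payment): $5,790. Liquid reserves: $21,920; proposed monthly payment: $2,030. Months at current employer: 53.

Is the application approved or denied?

Denied

Credit score 790 ≥ 640 (meets base)
DTI = 5,790/12,400 = 46.7% > 43% — standard DTI limit exceeded.
Reserves: 21,920 ÷ 2,030 = 10.8 months (meets 3-month minimum)
Employment 53 ≥ 24 months
DTI 46.7% is within the 43%–48% exception band; checking compensating factors.
Override check — reserves: 10.8 mo (short of 12); score: 790 (ok).
Compensating-factor requirement not fully met.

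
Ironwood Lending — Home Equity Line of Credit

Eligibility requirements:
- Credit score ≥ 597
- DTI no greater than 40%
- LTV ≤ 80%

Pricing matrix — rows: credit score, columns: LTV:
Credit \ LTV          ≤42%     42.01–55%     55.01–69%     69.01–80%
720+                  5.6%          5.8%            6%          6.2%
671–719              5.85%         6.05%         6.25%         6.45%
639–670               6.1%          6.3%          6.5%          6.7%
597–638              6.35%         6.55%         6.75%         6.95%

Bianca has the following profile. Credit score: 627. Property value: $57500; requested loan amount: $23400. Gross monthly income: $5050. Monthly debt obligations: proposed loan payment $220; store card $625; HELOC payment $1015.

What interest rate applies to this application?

6.35%

Credit score 627 ≥ 597; Total monthly debts = (220 + 625 + 1,015) = 1,860. Debt-to-income = 1,860/5,050 = 36.8% — meets 40% limit
LTV = 23,400/57,500 = 40.7% ≤ 80%
Credit 627 → row 597–638; LTV 40.7% → column ≤42%. Grid cell → 6.35%.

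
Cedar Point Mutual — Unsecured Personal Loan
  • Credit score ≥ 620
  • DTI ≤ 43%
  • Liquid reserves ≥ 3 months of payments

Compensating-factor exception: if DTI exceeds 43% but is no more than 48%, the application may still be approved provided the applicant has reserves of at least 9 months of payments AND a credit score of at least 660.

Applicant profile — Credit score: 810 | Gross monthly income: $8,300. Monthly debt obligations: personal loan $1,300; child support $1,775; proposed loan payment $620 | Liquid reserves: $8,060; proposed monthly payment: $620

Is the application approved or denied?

Approved

Credit score 810 ≥ 620 (meets base)
Total debts = (1,300 + 1,775 + 620) = 3,695. DTI = 3,695/8,300 = 44.5% > 43% — standard DTI limit exceeded.
Liquid reserves cover 8,060/620 = 13.0 months — ≥ 3 required
DTI 44.5% is within the 43%–48% exception band; checking compensating factors.
Reserves 13.0 ≥ 9 months; credit score 810 ≥ 660.
Both compensating conditions met → exception applies.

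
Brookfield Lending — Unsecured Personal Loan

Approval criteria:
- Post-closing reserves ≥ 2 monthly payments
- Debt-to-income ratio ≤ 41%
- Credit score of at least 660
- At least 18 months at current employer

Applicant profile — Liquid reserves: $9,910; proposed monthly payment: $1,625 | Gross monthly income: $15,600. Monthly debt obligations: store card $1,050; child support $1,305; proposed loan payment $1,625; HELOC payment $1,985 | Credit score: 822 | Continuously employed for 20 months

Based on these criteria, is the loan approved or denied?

Approved

Reserves: 9,910 ÷ 1,625 = 6.1 months (meets 2-month minimum)
Total monthly debts = (1,050 + 1,305 + 1,625 + 1,985) = 5,965. Debt-to-income = 5,965/15,600 = 38.2% — meets 41% limit
Credit score 822 ≥ 660 (meets)
Employment 20 ≥ 18 months
All criteria satisfied.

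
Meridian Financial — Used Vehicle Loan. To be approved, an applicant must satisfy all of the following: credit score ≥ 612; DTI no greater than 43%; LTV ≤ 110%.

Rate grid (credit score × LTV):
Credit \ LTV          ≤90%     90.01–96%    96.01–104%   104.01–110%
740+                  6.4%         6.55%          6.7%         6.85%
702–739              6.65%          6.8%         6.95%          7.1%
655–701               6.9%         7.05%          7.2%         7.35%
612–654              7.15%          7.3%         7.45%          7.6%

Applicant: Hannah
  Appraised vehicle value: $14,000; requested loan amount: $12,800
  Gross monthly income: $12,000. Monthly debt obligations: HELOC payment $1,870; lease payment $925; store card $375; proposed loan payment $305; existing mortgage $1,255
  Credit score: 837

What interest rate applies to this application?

6.55%

Credit score 837 ≥ 612; Total monthly debts = (1,870 + 925 + 375 + 305 + 1,255) = 4,730. DTI = 4,730/12,000 = 39.4% ≤ 43%
LTV: 12,800 ÷ 14,000 = 91.4%, within 110% cap
Row: 837 falls in 740+. Column: 91.4% falls in 90.01–96%. Rate = 6.55%.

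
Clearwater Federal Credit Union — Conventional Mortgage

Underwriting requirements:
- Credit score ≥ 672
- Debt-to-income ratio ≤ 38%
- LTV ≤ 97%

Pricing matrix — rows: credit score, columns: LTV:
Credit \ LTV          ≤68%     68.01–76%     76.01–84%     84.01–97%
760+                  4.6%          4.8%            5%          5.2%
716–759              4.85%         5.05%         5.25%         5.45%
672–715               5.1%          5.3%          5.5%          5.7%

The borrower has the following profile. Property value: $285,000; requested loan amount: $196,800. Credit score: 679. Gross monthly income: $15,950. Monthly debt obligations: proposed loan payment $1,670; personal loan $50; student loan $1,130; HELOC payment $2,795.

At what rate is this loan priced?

5.3%

Credit score 679 ≥ 672; Total monthly debts = (1,670 + 50 + 1,130 + 2,795) = 5,645. Debt-to-income = 5,645/15,950 = 35.4% — meets 38% limit
Loan-to-value = 196,800/285,000 = 69.1% — pass (97% max)
Score 679 is in the 672–715 band; LTV 69.1% is in the 68.01–76% band → 5.3%.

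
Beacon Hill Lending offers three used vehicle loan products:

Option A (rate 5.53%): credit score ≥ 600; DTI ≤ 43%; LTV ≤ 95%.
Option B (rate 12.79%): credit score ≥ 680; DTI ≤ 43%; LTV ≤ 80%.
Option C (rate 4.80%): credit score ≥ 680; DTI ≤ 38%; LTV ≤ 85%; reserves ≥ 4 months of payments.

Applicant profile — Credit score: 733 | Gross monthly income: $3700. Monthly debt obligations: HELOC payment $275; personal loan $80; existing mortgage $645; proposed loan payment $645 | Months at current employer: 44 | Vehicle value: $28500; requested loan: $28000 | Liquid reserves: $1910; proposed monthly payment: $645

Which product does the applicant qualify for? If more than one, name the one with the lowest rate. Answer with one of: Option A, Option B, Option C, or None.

None

Total debts = (275 + 80 + 645 + 645) = 1,645; DTI = 1,645/3,700 = 44.5%.
LTV = 28,000/28,500 = 98.2%.
Reserves = 1,910/645 = 3.0 months.
Option A: score 733 ≥ 600; DTI 44.5% > 43%; LTV 98.2% > 95% → does not qualify.
Option B: score 733 ≥ 680; DTI 44.5% > 43%; LTV 98.2% > 80% → does not qualify.
Option C: score 733 ≥ 680; DTI 44.5% > 38%; LTV 98.2% > 85%; reserves 3.0 < 4 mo → does not qualify.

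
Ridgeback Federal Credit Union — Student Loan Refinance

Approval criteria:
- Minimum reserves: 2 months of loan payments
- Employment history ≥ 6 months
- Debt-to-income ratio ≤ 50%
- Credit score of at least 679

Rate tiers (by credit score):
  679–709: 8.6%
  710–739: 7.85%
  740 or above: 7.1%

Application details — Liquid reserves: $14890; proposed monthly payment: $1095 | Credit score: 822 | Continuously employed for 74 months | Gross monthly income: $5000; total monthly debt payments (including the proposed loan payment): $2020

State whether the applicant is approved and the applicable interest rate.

Approved at 7.1%

Credit score 822 ≥ 679 (meets minimum)
DTI: 2,020 ÷ 5,000 = 40.4%, within the 50% cap
Employment 74 ≥ 6 months
Liquid reserves cover 14,890/1,095 = 13.6 months — ≥ 2 required
All requirements met. Score 822 falls in the 740 or above tier → 7.1%.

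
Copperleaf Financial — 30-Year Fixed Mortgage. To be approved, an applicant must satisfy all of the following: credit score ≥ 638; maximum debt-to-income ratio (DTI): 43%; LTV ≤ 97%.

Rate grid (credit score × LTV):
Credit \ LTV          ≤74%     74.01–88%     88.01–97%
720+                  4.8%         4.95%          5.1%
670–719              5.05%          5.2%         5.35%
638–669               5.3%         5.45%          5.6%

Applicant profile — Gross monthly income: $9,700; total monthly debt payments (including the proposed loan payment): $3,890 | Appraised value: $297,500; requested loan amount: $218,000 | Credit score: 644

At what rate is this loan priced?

Credit score 644 ≥ 638; Debt-to-income = 3,890/9,700 = 40.1% — meets 43% limit
Loan-to-value = 218,000/297,500 = 73.3% — pass (97% max)
Score 644 is in the 638–669 band; LTV 73.3% is in the ≤74% band → 5.3%.

5.3%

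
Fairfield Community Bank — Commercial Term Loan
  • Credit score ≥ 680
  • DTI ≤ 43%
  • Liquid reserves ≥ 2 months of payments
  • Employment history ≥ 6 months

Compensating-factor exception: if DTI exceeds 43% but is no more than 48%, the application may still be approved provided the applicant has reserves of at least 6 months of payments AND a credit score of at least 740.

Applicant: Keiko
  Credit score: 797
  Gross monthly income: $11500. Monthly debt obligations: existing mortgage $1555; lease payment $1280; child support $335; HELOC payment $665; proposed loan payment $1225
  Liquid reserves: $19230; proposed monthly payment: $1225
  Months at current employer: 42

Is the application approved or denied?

Credit score 797 ≥ 680 (meets base)
Total debts = (1,555 + 1,280 + 335 + 665 + 1,225) = 5,060. DTI: 5,060 ÷ 11,500 = 44%, over the 43% base limit.
Reserves = 19,230/1,225 = 15.7 months ≥ 2
Employment 42 ≥ 6 months
44% falls in the override range (43%–48%), so the compensating-factor test applies.
Override check — reserves: 15.7 mo (ok); score: 797 (ok).
Both override conditions satisfied; DTI exception granted.

Approved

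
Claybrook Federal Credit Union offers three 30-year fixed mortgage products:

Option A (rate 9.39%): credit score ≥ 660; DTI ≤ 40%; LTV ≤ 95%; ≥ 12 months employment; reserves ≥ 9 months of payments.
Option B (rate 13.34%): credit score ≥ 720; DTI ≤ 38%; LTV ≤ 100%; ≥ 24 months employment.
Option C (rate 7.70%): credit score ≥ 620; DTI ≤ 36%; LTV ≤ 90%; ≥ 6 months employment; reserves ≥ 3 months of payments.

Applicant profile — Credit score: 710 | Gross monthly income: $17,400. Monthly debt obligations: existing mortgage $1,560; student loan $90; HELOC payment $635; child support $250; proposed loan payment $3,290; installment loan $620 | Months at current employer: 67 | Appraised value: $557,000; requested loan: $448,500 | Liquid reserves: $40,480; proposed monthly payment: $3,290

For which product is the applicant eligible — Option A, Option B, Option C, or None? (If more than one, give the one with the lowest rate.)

Total debts = (1,560 + 90 + 635 + 250 + 3,290 + 620) = 6,445; DTI = 6,445/17,400 = 37%.
LTV = 448,500/557,000 = 80.5%.
Reserves = 40,480/3,290 = 12.3 months.
Option A: score 710 ≥ 660; DTI 37% ≤ 40%; LTV 80.5% ≤ 95%; employment 67 ≥ 12 mo; reserves 12.3 ≥ 9 mo → qualifies.
Option B: score 710 < 720; DTI 37% ≤ 38%; LTV 80.5% ≤ 100%; employment 67 ≥ 24 mo → does not qualify.
Option C: score 710 ≥ 620; DTI 37% > 36%; LTV 80.5% ≤ 90%; employment 67 ≥ 6 mo; reserves 12.3 ≥ 3 mo → does not qualify.

Option A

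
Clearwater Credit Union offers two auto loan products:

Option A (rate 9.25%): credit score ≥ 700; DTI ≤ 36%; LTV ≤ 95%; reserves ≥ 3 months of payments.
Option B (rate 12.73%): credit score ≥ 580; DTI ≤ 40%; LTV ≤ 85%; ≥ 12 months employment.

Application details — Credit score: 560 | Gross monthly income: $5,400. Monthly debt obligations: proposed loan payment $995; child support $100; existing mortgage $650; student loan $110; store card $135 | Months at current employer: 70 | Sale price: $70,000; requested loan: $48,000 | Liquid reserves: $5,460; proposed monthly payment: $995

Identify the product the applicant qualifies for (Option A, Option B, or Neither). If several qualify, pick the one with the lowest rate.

Total debts = (995 + 100 + 650 + 110 + 135) = 1,990; DTI = 1,990/5,400 = 36.9%.
LTV = 48,000/70,000 = 68.6%.
Reserves = 5,460/995 = 5.5 months.
Option A: score 560 < 700; DTI 36.9% > 36%; LTV 68.6% ≤ 95%; reserves 5.5 ≥ 3 mo → does not qualify.
Option B: score 560 < 580; DTI 36.9% ≤ 40%; LTV 68.6% ≤ 85%; employment 70 ≥ 12 mo → does not qualify.

Neither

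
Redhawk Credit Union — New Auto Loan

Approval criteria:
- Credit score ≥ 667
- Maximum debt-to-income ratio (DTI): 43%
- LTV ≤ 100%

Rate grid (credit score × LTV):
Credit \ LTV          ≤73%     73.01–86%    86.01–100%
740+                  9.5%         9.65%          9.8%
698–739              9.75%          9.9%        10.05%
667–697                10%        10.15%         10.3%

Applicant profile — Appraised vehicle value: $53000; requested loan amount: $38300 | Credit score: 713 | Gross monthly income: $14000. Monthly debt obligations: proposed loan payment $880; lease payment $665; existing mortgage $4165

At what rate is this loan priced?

9.75%

Credit score 713 ≥ 667; Total monthly debts = (880 + 665 + 4,165) = 5,710. DTI: 5,710 ÷ 14,000 = 40.8%, within the 43% cap
LTV: 38,300 ÷ 53,000 = 72.3%, within 100% cap
Score 713 is in the 698–739 band; LTV 72.3% is in the ≤73% band → 9.75%.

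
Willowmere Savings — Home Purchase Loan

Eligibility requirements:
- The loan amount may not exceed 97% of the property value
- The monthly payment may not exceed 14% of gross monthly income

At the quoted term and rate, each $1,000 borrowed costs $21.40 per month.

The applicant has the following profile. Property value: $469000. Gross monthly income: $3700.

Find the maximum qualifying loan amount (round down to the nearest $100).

$24,200

Payment cap: 14% × $3,700 = $518/month.
At $21.40 per $1,000, that supports 518/21.40 × 1,000 ≈ $24,205 → $24,200.
LTV cap: 97% × $469,000 = $454,930 → $454,900.
Binding constraint: payment-to-income.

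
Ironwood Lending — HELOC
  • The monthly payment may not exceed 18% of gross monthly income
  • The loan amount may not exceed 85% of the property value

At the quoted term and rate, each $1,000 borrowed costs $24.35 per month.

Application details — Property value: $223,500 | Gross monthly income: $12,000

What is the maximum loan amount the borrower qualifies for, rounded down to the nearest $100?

Payment cap: 18% × $12,000 = $2,160/month.
At $24.35 per $1,000, that supports 2,160/24.35 × 1,000 ≈ $88,706 → $88,700.
LTV cap: 85% × $223,500 = $189,975 → $189,900.
Binding constraint: payment-to-income.

$88,700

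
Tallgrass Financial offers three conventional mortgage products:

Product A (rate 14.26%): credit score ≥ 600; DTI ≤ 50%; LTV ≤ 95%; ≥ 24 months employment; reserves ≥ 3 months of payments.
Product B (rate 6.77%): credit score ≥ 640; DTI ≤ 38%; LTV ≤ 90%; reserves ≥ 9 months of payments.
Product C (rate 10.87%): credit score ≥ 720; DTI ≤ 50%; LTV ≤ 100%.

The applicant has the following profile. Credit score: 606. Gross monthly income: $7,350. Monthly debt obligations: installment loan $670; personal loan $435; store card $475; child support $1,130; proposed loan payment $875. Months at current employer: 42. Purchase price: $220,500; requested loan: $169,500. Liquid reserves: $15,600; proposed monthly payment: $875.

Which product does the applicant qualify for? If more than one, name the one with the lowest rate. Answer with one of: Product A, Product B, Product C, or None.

Total debts = (670 + 435 + 475 + 1,130 + 875) = 3,585; DTI = 3,585/7,350 = 48.8%.
LTV = 169,500/220,500 = 76.9%.
Reserves = 15,600/875 = 17.8 months.
Product A: score 606 ≥ 600; DTI 48.8% ≤ 50%; LTV 76.9% ≤ 95%; employment 42 ≥ 24 mo; reserves 17.8 ≥ 3 mo → qualifies.
Product B: score 606 < 640; DTI 48.8% > 38%; LTV 76.9% ≤ 90%; reserves 17.8 ≥ 9 mo → does not qualify.
Product C: score 606 < 720; DTI 48.8% ≤ 50%; LTV 76.9% ≤ 100% → does not qualify.

Product A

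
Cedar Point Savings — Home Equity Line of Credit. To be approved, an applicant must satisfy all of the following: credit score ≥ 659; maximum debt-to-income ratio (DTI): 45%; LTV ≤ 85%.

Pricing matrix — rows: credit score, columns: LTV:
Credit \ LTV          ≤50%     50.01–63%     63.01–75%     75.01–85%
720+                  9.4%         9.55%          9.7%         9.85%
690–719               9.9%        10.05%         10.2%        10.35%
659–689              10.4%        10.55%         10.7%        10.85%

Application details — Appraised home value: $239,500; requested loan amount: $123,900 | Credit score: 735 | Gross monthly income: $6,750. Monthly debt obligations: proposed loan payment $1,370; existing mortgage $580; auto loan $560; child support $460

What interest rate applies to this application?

9.55%

Credit score 735 ≥ 659; Total monthly debts = (1,370 + 580 + 560 + 460) = 2,970. DTI: 2,970 ÷ 6,750 = 44%, within the 45% cap
Loan-to-value = 123,900/239,500 = 51.7% — pass (85% max)
Score 735 is in the 720+ band; LTV 51.7% is in the 50.01–63% band → 9.55%.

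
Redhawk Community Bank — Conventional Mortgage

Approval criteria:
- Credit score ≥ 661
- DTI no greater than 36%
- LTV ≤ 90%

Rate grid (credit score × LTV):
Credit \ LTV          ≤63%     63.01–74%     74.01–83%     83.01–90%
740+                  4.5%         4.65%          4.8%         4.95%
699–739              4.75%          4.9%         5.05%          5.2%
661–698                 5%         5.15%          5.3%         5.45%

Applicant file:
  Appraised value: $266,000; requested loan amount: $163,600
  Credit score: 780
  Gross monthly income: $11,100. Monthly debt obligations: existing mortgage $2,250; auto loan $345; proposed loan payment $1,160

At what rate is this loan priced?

4.5%

Credit score 780 ≥ 661; Total monthly debts = (2,250 + 345 + 1,160) = 3,755. Debt-to-income = 3,755/11,100 = 33.8% — meets 36% limit
LTV = 163,600/266,000 = 61.5% ≤ 90%
Score 780 is in the 740+ band; LTV 61.5% is in the ≤63% band → 4.5%.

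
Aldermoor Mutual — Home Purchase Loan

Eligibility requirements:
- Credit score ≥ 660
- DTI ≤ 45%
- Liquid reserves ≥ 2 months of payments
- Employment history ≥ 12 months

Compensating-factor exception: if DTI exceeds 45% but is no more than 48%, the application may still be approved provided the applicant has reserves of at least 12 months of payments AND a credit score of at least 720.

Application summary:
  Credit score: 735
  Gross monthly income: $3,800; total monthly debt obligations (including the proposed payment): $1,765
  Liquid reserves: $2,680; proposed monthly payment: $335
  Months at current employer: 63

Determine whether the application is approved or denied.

Credit score 735 ≥ 660 (meets base)
DTI = 1,765/3,800 = 46.4% > 45% — standard DTI limit exceeded.
Reserves: 2,680 ÷ 335 = 8.0 months (meets 2-month minimum)
Employment 63 ≥ 12 months
46.4% falls in the override range (45%–48%), so the compensating-factor test applies.
Override check — reserves: 8.0 mo (short of 12); score: 735 (ok).
Override conditions not both satisfied; exception does not apply.

Denied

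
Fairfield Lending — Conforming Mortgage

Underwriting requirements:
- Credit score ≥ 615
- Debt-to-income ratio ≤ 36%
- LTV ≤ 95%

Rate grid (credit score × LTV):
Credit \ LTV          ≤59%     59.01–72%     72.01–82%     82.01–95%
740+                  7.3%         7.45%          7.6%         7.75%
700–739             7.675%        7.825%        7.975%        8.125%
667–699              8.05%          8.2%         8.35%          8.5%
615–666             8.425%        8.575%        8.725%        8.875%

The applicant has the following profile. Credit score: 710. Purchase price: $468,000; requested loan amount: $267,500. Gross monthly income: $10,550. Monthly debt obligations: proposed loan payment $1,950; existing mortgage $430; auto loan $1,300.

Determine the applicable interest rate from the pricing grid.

7.675%

Credit score 710 ≥ 615; Total monthly debts = (1,950 + 430 + 1,300) = 3,680. DTI = 3,680/10,550 = 34.9% ≤ 36%
LTV: 267,500 ÷ 468,000 = 57.2%, within 95% cap
Row: 710 falls in 700–739. Column: 57.2% falls in ≤59%. Rate = 7.675%.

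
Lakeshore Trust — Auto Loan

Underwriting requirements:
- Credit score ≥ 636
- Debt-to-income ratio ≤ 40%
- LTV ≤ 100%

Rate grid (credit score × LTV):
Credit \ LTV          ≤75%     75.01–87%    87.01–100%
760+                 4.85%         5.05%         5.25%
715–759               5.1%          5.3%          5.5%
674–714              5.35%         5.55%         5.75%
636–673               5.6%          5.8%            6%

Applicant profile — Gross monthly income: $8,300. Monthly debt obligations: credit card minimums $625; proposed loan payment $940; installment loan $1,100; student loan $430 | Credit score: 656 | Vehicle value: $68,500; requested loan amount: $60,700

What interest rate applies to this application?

6%

Credit score 656 ≥ 636; Total monthly debts = (625 + 940 + 1,100 + 430) = 3,095. DTI = 3,095/8,300 = 37.3% ≤ 40%
LTV = 60,700/68,500 = 88.6% ≤ 100%
Credit 656 → row 636–673; LTV 88.6% → column 87.01–100%. Grid cell → 6%.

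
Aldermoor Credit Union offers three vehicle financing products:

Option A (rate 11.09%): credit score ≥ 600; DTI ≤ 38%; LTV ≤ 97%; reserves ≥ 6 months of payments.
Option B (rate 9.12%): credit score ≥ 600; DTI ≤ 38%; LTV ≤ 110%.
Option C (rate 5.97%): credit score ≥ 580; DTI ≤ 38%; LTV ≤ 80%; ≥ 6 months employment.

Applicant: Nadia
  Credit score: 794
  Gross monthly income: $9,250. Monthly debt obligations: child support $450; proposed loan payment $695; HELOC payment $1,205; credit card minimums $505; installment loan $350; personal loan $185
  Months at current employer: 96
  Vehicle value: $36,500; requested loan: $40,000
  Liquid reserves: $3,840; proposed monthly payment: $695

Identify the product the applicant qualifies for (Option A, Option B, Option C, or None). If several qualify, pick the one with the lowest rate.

Total debts = (450 + 695 + 1,205 + 505 + 350 + 185) = 3,390; DTI = 3,390/9,250 = 36.6%.
LTV = 40,000/36,500 = 109.6%.
Reserves = 3,840/695 = 5.5 months.
Option A: score 794 ≥ 600; DTI 36.6% ≤ 38%; LTV 109.6% > 97%; reserves 5.5 < 6 mo → does not qualify.
Option B: score 794 ≥ 600; DTI 36.6% ≤ 38%; LTV 109.6% ≤ 110% → qualifies.
Option C: score 794 ≥ 580; DTI 36.6% ≤ 38%; LTV 109.6% > 80%; employment 96 ≥ 6 mo → does not qualify.

Option B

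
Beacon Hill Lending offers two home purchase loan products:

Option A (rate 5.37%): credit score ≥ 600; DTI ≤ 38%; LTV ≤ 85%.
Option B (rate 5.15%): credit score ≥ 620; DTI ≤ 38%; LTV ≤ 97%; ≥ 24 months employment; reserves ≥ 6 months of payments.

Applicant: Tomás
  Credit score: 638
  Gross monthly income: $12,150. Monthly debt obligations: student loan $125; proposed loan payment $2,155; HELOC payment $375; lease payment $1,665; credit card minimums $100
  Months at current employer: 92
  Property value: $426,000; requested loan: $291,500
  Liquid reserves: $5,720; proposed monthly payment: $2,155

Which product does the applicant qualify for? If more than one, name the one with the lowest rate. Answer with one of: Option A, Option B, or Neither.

Option A

Total debts = (125 + 2,155 + 375 + 1,665 + 100) = 4,420; DTI = 4,420/12,150 = 36.4%.
LTV = 291,500/426,000 = 68.4%.
Reserves = 5,720/2,155 = 2.7 months.
Option A: score 638 ≥ 600; DTI 36.4% ≤ 38%; LTV 68.4% ≤ 85% → qualifies.
Option B: score 638 ≥ 620; DTI 36.4% ≤ 38%; LTV 68.4% ≤ 97%; employment 92 ≥ 24 mo; reserves 2.7 < 6 mo → does not qualify.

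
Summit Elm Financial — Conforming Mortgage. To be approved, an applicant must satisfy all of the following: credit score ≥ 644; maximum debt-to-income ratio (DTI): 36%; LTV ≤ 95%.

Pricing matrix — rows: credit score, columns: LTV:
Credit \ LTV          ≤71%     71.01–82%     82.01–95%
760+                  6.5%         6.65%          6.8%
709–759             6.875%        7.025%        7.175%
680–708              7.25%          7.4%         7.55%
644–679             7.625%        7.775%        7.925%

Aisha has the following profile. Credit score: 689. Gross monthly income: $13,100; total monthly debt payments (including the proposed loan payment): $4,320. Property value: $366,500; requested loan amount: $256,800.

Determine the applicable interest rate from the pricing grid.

7.25%

Credit score 689 ≥ 644; DTI = 4,320/13,100 = 33% ≤ 36%
Loan-to-value = 256,800/366,500 = 70.1% — pass (95% max)
Score 689 is in the 680–708 band; LTV 70.1% is in the ≤71% band → 7.25%.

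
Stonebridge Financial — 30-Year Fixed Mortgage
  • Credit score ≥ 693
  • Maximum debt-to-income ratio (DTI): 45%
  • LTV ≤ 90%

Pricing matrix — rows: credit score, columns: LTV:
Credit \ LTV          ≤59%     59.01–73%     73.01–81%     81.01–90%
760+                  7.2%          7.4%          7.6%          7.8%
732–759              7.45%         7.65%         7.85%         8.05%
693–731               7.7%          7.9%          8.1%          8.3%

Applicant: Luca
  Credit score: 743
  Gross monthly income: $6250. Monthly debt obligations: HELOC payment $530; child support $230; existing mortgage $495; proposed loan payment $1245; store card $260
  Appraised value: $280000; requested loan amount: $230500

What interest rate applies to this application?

8.05%

Credit score 743 ≥ 693; Total monthly debts = (530 + 230 + 495 + 1,245 + 260) = 2,760. DTI: 2,760 ÷ 6,250 = 44.2%, within the 45% cap
Loan-to-value = 230,500/280,000 = 82.3% — pass (90% max)
Row: 743 falls in 732–759. Column: 82.3% falls in 81.01–90%. Rate = 8.05%.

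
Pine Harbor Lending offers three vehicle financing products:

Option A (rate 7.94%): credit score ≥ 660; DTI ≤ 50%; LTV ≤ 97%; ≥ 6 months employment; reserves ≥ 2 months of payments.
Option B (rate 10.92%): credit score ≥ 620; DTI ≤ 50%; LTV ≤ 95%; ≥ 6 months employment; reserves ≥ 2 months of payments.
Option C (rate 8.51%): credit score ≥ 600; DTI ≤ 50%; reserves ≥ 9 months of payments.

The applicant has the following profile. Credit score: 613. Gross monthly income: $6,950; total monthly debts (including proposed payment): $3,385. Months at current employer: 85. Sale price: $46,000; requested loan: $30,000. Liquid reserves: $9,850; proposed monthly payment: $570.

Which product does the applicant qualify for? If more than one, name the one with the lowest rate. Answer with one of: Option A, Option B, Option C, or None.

Option C

DTI = 3,385/6,950 = 48.7%.
LTV = 30,000/46,000 = 65.2%.
Reserves = 9,850/570 = 17.3 months.
Option A: score 613 < 660; DTI 48.7% ≤ 50%; LTV 65.2% ≤ 97%; employment 85 ≥ 6 mo; reserves 17.3 ≥ 2 mo → does not qualify.
Option B: score 613 < 620; DTI 48.7% ≤ 50%; LTV 65.2% ≤ 95%; employment 85 ≥ 6 mo; reserves 17.3 ≥ 2 mo → does not qualify.
Option C: score 613 ≥ 600; DTI 48.7% ≤ 50%; reserves 17.3 ≥ 9 mo → qualifies.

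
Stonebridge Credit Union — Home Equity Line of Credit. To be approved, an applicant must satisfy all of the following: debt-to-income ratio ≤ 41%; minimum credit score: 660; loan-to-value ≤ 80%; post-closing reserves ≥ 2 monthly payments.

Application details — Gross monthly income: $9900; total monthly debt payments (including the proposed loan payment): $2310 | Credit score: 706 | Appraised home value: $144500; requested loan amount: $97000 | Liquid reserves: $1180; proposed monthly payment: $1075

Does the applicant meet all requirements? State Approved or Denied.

Denied

DTI: 2,310 ÷ 9,900 = 23.3%, within the 41% cap
Credit score 706 ≥ 660 (meets)
LTV = 97,000/144,500 = 67.1% ≤ 80%
Reserves = 1,180/1,075 = 1.1 months < 2
Fails on reserves.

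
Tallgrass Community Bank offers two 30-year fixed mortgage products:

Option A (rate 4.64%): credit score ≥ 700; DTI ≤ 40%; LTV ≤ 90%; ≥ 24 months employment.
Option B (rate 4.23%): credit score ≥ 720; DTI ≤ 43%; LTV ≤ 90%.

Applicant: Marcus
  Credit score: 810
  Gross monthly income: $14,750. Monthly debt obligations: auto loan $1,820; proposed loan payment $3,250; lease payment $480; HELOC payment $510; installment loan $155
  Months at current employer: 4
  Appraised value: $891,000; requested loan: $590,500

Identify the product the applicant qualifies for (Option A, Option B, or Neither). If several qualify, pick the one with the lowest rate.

Total debts = (1,820 + 3,250 + 480 + 510 + 155) = 6,215; DTI = 6,215/14,750 = 42.1%.
LTV = 590,500/891,000 = 66.3%.
Option A: score 810 ≥ 700; DTI 42.1% > 40%; LTV 66.3% ≤ 90%; employment 4 < 24 mo → does not qualify.
Option B: score 810 ≥ 720; DTI 42.1% ≤ 43%; LTV 66.3% ≤ 90% → qualifies.

Option B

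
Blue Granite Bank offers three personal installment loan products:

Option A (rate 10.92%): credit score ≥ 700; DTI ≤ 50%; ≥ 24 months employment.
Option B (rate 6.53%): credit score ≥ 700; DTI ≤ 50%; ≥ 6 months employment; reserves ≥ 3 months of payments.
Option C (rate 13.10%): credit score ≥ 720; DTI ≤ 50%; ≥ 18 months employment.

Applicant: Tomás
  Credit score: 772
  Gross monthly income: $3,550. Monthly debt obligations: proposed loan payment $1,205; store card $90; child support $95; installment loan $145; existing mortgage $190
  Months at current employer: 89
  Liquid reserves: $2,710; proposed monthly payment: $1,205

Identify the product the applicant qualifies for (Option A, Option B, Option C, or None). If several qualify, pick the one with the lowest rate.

Total debts = (1,205 + 90 + 95 + 145 + 190) = 1,725; DTI = 1,725/3,550 = 48.6%.
Reserves = 2,710/1,205 = 2.2 months.
Option A: score 772 ≥ 700; DTI 48.6% ≤ 50%; employment 89 ≥ 24 mo → qualifies.
Option B: score 772 ≥ 700; DTI 48.6% ≤ 50%; employment 89 ≥ 6 mo; reserves 2.2 < 3 mo → does not qualify.
Option C: score 772 ≥ 720; DTI 48.6% ≤ 50%; employment 89 ≥ 18 mo → qualifies.
Qualifying: Option A, Option C. Lowest rate is 10.92% → Option A.

Option A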